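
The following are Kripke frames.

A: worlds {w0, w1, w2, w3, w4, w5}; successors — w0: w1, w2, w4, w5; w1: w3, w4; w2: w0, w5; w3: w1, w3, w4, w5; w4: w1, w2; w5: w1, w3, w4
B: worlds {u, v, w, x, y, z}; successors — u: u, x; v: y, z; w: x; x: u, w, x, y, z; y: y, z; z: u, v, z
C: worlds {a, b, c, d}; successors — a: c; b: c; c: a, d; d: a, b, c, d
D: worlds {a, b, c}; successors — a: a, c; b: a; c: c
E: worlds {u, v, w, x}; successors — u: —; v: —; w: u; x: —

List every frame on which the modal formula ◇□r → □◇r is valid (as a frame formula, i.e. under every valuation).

Frame correspondent (Sahlqvist): ∀x ∀y ∀z (Rxy ∧ Rxz → ∃w (Ryw ∧ Rzw)) — i.e. convergence.
A: fails — Rw0w4 and Rw0w1 but w4 and w1 have no common successor.
B: fails — Rxw and Rxy but w and y have no common successor.
C: fails — Rdc and Rdb but c and b have no common successor.
D: ✓.
E: fails — Rwu and Rwu but u and u have no common successor.
Valid on: D.

D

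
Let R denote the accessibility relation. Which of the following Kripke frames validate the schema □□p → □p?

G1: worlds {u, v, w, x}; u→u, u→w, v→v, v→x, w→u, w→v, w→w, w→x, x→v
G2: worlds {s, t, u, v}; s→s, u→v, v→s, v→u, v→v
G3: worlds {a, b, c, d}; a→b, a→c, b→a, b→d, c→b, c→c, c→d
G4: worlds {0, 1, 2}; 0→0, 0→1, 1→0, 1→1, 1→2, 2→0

G1, G2, G4

The schema corresponds to density: ∀x ∀y (Rxy → ∃z (Rxz ∧ Rzy)).
G1: ✓.
G2: ✓.
G3: fails — Rba but no z with Rbz and Rza.
G4: ✓.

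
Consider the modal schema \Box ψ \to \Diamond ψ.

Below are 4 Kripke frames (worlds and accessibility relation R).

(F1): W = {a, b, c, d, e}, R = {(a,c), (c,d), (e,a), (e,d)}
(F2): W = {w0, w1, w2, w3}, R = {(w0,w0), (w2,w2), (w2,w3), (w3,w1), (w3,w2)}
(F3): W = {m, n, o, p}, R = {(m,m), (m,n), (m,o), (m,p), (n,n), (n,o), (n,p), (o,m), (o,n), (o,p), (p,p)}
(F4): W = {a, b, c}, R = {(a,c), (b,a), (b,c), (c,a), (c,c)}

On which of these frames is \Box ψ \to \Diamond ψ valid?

This is the axiom for seriality; its first-order frame correspondent is \forall x \exists y Rxy.
(F1): fails — world b has no successor.
(F2): fails — world w1 has no successor.
(F3): satisfies the condition.
(F4): satisfies the condition.
Valid on: (F3), (F4).

(F3), (F4)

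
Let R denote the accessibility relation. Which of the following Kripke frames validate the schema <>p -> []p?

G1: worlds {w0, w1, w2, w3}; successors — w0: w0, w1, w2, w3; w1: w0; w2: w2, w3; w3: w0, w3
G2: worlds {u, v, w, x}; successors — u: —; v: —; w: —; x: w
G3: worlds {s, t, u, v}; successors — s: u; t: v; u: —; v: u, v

G2

Frame correspondent (Sahlqvist): forall x forall y forall z (Rxy & Rxz -> y = z) — i.e. partial functionality.
G1: fails — w0 sees both w0 and w1.
G2: satisfies the condition.
G3: fails — v sees both u and v.
Valid on: G2.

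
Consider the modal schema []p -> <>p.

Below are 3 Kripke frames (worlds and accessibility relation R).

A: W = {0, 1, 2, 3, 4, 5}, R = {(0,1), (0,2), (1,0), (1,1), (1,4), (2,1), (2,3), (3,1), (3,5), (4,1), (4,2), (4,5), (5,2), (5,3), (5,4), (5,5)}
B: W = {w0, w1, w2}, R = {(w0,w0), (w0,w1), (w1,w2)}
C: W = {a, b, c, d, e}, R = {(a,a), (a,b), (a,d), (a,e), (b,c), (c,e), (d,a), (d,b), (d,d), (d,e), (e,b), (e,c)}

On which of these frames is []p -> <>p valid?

A, C

Frame correspondent (Sahlqvist): forall x exists y Rxy — i.e. seriality.
A: holds.
B: fails — world w2 has no successor.
C: holds.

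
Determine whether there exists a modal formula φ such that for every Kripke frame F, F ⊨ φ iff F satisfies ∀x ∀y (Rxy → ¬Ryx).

No

Modal frame validity is preserved under surjective bounded morphisms.
The 5-cycle (worlds a,b,c,d,e with a→b→c→d→e→a) is asymmetric. Mapping every world to a single reflexive point • is a surjective bounded morphism, and the reflexive point is not asymmetric (R•• but asymmetry requires ¬R••).
So no modal formula (or set of formulas) defines exactly the asymmetric frames.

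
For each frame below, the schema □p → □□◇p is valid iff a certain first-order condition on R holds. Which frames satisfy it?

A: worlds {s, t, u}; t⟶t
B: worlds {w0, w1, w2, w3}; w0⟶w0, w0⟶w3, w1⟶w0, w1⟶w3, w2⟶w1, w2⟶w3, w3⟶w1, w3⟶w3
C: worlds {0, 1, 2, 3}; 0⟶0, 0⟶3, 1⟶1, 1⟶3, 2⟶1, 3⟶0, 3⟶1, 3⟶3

A, B, C

Frame correspondent (Sahlqvist): ∀x ∀z (xR²z → ∃w (xRw ∧ zRw)) — i.e. a generalized confluence (Geach) condition.
A: ✓.
B: ✓.
C: ✓.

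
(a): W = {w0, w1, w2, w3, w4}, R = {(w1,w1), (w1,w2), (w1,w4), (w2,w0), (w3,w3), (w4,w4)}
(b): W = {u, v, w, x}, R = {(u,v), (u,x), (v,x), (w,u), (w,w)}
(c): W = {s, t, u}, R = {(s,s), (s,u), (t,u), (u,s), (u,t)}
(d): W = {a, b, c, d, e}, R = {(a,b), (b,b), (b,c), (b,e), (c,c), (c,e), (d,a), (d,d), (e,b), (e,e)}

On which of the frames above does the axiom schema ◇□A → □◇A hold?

(c)

Frame correspondent (Sahlqvist): ∀x ∀y ∀z (Rxy ∧ Rxz → ∃w (Ryw ∧ Rzw)) — i.e. convergence.
(a): fails — Rw1w2 and Rw1w1 but w2 and w1 have no common successor.
(b): fails — Ruv and Rux but v and x have no common successor.
(c): satisfies the condition.
(d): fails — Rdd and Rda but d and a have no common successor.
Valid on: (c).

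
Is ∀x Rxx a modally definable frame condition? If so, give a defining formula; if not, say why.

Yes: it is reflexivity, defined by the T schema □r → r.
Suppose □r→r is valid. At any x set V(r)={w : Rxw}. Then □r holds at x, so r holds at x, i.e. Rxx.

Yes, by □r → r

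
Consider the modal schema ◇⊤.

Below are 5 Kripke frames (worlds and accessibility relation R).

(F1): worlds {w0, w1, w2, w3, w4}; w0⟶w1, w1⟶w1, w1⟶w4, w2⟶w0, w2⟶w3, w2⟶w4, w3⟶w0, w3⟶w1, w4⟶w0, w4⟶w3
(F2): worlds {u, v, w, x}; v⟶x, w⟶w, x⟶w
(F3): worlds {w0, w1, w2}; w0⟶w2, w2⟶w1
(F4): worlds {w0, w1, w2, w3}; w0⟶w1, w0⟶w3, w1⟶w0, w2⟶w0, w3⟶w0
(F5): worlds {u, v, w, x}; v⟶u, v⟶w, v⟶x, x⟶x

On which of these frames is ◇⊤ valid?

(F1), (F4)

This is the axiom for seriality; its first-order frame correspondent is ∀x ∃y Rxy.
(F1): holds.
(F2): fails — world u has no successor.
(F3): fails — world w1 has no successor.
(F4): holds.
(F5): fails — world u has no successor.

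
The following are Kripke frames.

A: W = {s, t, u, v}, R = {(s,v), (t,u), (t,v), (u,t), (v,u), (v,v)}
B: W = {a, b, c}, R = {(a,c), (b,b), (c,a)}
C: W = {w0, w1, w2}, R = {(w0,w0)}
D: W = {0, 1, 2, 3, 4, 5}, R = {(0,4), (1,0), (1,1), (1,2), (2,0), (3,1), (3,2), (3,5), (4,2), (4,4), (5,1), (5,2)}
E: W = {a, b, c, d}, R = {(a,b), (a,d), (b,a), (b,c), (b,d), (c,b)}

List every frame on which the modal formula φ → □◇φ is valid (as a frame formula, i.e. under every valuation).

Frame correspondent (Sahlqvist): ∀x ∀y (Rxy → Ryx) — i.e. symmetry.
A: fails — Rtv but not Rvt.
B: satisfies the condition.
C: satisfies the condition.
D: fails — R10 but not R01.
E: fails — Rad but not Rda.
Valid on: B, C.

B, C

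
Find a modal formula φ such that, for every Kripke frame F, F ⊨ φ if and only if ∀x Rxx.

□p → p

This is reflexivity; the standard corresponding axiom is T: □p → p.
Suppose □p→p is valid. At any x set V(p)={w : Rxw}. Then □p holds at x, so p holds at x, i.e. Rxx.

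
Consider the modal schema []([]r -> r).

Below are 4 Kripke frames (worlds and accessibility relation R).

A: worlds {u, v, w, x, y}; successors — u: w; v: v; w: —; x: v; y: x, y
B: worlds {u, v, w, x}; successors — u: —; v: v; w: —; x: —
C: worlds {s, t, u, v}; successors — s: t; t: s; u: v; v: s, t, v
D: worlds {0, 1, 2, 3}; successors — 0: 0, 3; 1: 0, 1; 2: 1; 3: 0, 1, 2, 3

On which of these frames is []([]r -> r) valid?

Frame correspondent (Sahlqvist): forall x forall y (Rxy -> Ryy) — i.e. shift-reflexivity.
A: fails — Ryx but not Rxx.
B: satisfies the condition.
C: fails — Rvt but not Rtt.
D: fails — R32 but not R22.
Valid on: B.

B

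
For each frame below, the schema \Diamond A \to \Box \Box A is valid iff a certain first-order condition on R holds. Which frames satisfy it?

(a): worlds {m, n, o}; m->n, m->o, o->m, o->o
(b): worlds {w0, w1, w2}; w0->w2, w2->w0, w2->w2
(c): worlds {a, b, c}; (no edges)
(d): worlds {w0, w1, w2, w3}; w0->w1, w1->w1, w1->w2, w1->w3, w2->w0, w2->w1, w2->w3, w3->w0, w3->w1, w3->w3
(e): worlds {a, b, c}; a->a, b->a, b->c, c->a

(c)

The schema corresponds to a generalized confluence (Geach) condition: \forall x \forall y \forall z ((xRy \wedge x R^2 z) \to \exists w (y = w \wedge z = w)).
(a): fails — mRn, mR²m but n ≠ m.
(b): fails — w0Rw2, w0R²w0 but w2 ≠ w0.
(c): ✓.
(d): fails — w0Rw1, w0R²w2 but w1 ≠ w2.
(e): fails — bRc, bR²a but c ≠ a.
Valid on: (c).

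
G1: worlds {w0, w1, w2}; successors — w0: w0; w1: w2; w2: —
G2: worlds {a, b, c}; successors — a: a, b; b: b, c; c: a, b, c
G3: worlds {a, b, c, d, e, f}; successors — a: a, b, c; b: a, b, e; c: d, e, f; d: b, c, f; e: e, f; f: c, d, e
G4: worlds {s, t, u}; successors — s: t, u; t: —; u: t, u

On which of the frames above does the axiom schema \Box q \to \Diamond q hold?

This is the axiom for seriality; its first-order frame correspondent is \forall x \exists y Rxy.
G1: fails — world w2 has no successor.
G2: holds.
G3: holds.
G4: fails — world t has no successor.

G2, G3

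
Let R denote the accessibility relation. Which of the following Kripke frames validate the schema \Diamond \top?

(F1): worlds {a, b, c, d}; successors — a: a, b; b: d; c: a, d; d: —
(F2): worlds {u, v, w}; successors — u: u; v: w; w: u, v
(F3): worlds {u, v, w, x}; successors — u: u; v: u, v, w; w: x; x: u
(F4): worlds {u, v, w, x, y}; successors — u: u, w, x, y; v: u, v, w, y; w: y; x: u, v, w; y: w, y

This is the axiom for seriality; its first-order frame correspondent is \forall x \exists y Rxy.
(F1): fails — world d has no successor.
(F2): ✓.
(F3): ✓.
(F4): ✓.

(F2), (F3), (F4)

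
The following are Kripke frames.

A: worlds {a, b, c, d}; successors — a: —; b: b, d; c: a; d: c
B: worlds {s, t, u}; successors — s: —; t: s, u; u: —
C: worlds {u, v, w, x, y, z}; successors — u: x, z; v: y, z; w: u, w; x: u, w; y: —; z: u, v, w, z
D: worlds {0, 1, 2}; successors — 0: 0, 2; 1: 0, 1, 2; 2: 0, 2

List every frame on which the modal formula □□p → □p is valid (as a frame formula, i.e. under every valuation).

Frame correspondent (Sahlqvist): ∀x ∀y (Rxy → ∃z (Rxz ∧ Rzy)) — i.e. density.
A: fails — Rca but no z with Rcz and Rza.
B: fails — Rtu but no z with Rtz and Rzu.
C: fails — Rux but no t with Rut and Rtx.
D: holds.
Valid on: D.

D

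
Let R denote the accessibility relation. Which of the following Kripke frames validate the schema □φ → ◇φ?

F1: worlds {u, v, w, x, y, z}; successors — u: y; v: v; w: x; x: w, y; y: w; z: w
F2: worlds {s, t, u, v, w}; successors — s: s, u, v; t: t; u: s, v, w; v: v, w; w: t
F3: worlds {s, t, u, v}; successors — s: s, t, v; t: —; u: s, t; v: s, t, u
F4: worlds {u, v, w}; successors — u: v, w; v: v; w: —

F1, F2

The schema corresponds to seriality: ∀x ∃y Rxy.
F1: holds.
F2: holds.
F3: fails — world t has no successor.
F4: fails — world w has no successor.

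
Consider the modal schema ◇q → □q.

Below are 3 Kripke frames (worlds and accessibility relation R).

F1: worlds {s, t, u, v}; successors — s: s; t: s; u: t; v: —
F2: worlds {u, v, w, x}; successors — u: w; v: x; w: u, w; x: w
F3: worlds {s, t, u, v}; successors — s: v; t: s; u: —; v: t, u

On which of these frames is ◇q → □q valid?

This is the axiom for partial functionality; its first-order frame correspondent is ∀x ∀y ∀z (Rxy ∧ Rxz → y = z).
F1: ✓.
F2: fails — w sees both u and w.
F3: fails — v sees both t and u.
Valid on: F1.

F1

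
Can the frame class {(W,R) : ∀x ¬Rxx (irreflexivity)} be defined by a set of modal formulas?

Modal frame validity is preserved under surjective bounded morphisms.
The 3-cycle (worlds w0,w1,w2 with w0→w1→w2→w0) is irreflexive, and the map sending every world to a single reflexive point • is a surjective bounded morphism (forth: every edge maps to (•,•); back: every world has a successor). So any modal formula valid on the 3-cycle is also valid on the reflexive point, which is not irreflexive.
So the class is not modally definable.

No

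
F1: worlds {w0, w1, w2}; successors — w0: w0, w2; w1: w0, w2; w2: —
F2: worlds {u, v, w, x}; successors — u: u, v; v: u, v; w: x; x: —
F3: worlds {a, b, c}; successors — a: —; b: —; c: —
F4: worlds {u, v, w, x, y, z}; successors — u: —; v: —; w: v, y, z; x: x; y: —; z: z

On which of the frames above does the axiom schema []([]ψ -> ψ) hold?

F3

The schema corresponds to shift-reflexivity: forall x forall y (Rxy -> Ryy).
F1: fails — Rw1w2 but not Rw2w2.
F2: fails — Rwx but not Rxx.
F3: ✓.
F4: fails — Rwy but not Ryy.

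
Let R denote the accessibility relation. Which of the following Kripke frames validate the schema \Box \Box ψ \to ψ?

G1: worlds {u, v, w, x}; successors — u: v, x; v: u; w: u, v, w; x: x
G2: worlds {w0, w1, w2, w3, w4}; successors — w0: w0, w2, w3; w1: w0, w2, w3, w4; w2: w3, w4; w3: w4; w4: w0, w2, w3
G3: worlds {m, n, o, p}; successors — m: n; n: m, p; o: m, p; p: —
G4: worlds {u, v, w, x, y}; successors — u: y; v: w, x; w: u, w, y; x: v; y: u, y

G1, G4

Frame correspondent (Sahlqvist): \forall x \exists w (x R^2 w \wedge x = w) — i.e. a generalized confluence (Geach) condition.
G1: condition met.
G2: fails — at w1 but no w with w1R²w and w1=w.
G3: fails — at o but no w with oR²w and o=w.
G4: condition met.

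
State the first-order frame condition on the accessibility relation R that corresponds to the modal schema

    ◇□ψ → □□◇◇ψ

This is a Sahlqvist (Geach-type) schema ◇^1□^1ψ → □^2◇^2ψ.
Minimal-valuation argument: fix x; take any y with xR^1y and any z with xR^2z. Set V(ψ) to the set of worlds R-reachable from y in exactly 1 step. Then □^1ψ holds at y, so the antecedent holds at x; validity forces ◇^2ψ at z, giving a w with zR^2w and yR^1w.
First-order correspondent: ∀x ∀y ∀z ((xRy ∧ xR²z) → ∃w (yRw ∧ zR²w)).

∀x ∀y ∀z ((xRy ∧ xR²z) → ∃w (yRw ∧ zR²w))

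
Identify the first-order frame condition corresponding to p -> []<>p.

symmetry: forall x forall y (Rxy -> Ryx)

Suppose p→□◇p is valid. Take Rxy and set V(p)={x}. Then p at x, so □◇p at x, so ◇p at y, so some z with Ryz has p; z=x, i.e. Ryx.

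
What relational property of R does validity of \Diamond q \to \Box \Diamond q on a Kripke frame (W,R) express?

the Euclidean property: \forall x \forall y \forall z (Rxy \wedge Rxz \to Ryz)

Suppose ◇q→□◇q is valid. Take Rxy, Rxz and set V(q)={y}. Then ◇q at x, so □◇q at x, so ◇q at z, so some w with Rzw has q; w=y, i.e. Rzy. By symmetry of the argument, Ryz.
Conversely, on a frame with the Euclidean property the schema holds at every world under every valuation.
So the correspondent is the Euclidean property.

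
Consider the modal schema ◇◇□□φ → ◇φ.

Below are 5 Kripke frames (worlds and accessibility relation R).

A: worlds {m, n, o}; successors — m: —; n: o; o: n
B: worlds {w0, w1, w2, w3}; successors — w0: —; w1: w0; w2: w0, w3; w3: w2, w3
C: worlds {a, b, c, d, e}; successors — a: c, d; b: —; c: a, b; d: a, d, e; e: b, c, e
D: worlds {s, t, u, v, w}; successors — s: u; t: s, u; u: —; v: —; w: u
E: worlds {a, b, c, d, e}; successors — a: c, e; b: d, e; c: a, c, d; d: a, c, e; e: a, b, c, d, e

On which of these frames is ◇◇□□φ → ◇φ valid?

E

This is the axiom for a generalized confluence (Geach) condition; its first-order frame correspondent is ∀x ∀y (xR²y → ∃w (yR²w ∧ xRw)).
A: fails — nR²n but no w with nR²w and nRw.
B: fails — w3R²w0 but no w with w0R²w and w3Rw.
C: fails — aR²b but no w with bR²w and aRw.
D: fails — tR²u but no w* with uR²w* and tRw*.
E: condition met.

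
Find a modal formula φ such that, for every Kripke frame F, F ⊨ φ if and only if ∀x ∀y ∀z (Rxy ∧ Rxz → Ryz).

◇ψ → □◇ψ

A defining formula is ◇ψ → □◇ψ (the 5 axiom).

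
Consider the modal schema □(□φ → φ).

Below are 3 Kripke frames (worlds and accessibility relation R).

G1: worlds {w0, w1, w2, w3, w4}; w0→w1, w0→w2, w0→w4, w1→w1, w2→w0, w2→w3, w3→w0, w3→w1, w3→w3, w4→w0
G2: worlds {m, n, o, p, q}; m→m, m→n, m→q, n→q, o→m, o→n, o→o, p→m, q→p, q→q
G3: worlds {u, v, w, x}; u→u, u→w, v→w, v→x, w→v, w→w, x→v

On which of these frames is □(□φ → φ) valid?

The schema corresponds to shift-reflexivity: ∀x ∀y (Rxy → Ryy).
G1: fails — Rw0w4 but not Rw4w4.
G2: fails — Ron but not Rnn.
G3: fails — Rvx but not Rxx.

none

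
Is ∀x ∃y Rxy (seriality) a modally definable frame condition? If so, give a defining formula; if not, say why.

This is a Sahlqvist condition; the D axiom □r → ◇r defines it.
Suppose □r→◇r is valid. At any x set V(r)=W. Then □r at x, so ◇r at x, so x has a successor.

Yes — defined by □r → ◇r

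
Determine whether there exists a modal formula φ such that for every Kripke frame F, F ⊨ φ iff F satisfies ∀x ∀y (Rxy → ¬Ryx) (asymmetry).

No

Modal frame validity is preserved under surjective bounded morphisms.
The 4-cycle (worlds a,b,c,d with a→b→c→d→a) is asymmetric. Mapping every world to a single reflexive point • is a surjective bounded morphism, and the reflexive point is not asymmetric (R•• but asymmetry requires ¬R••).
So the class is not modally definable.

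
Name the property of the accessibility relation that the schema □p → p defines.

Suppose □p→p is valid. At any x set V(p)={w : Rxw}. Then □p holds at x, so p holds at x, i.e. Rxx.

reflexivity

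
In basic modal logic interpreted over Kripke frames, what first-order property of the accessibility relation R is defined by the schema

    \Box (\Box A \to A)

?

Shift-reflexivity

Suppose □(□A→A) is valid. Take Rxy and set V(A)={w : Ryw}. Then at y, □A holds; since □(□A→A) at x, □A→A at y, so A at y, i.e. Ryy.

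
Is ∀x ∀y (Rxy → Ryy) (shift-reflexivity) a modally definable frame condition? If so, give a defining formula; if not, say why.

Yes, by □(□p → p)

Yes: it is shift-reflexivity, defined by the T□ schema □(□p → p).
Suppose □(□p→p) is valid. Take Rxy and set V(p)={w : Ryw}. Then at y, □p holds; since □(□p→p) at x, □p→p at y, so p at y, i.e. Ryy.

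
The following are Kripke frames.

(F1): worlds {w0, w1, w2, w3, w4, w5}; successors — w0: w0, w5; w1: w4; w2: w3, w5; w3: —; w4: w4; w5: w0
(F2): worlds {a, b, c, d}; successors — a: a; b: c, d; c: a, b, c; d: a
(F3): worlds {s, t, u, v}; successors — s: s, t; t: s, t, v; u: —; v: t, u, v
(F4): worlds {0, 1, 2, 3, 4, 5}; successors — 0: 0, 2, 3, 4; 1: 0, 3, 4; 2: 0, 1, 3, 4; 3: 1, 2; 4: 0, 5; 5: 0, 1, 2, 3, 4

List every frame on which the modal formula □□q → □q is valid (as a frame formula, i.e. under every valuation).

(F3)

This is the axiom for density; its first-order frame correspondent is ∀x ∀y (Rxy → ∃z (Rxz ∧ Rzy)).
(F1): fails — Rw2w5 but no z with Rw2z and Rzw5.
(F2): fails — Rbd but no z with Rbz and Rzd.
(F3): ✓.
(F4): fails — R32 but no z with R3z and Rz2.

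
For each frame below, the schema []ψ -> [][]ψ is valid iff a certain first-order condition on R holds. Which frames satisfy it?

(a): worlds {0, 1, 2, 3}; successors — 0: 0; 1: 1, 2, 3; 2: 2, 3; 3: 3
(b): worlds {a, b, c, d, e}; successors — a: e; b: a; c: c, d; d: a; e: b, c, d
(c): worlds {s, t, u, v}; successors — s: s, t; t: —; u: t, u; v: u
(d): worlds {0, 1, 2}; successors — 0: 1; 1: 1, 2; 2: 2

This is the axiom for transitivity; its first-order frame correspondent is forall x forall y forall z (Rxy & Ryz -> Rxz).
(a): ✓.
(b): fails — Reb and Rba but not Rea.
(c): fails — Rvu and Rut but not Rvt.
(d): fails — R01 and R12 but not R02.
Valid on: (a).

(a)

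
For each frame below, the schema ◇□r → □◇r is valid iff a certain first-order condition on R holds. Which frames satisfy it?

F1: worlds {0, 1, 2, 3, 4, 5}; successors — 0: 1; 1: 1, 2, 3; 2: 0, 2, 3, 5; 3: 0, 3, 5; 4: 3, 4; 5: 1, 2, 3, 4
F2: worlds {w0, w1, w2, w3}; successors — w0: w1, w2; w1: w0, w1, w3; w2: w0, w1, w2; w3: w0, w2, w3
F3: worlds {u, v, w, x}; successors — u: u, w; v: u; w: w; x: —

F2, F3

Frame correspondent (Sahlqvist): ∀x ∀y ∀z (Rxy ∧ Rxz → ∃w (Ryw ∧ Rzw)) — i.e. convergence.
F1: fails — R23 and R20 but 3 and 0 have no common successor.
F2: ✓.
F3: ✓.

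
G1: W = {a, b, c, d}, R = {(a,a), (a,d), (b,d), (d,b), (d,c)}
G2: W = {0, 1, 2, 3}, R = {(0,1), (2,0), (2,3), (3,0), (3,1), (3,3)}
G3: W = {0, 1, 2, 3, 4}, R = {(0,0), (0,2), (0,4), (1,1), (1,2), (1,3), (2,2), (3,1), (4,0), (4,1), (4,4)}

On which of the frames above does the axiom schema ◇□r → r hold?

none

The schema corresponds to symmetry: ∀x ∀y (Rxy → Ryx).
G1: fails — Rdc but not Rcd.
G2: fails — R31 but not R13.
G3: fails — R02 but not R20.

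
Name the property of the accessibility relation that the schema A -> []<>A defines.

symmetry: forall x forall y (Rxy -> Ryx)

Suppose A→□◇A is valid. Take Rxy and set V(A)={x}. Then A at x, so □◇A at x, so ◇A at y, so some z with Ryz has A; z=x, i.e. Ryx.
Conversely, any frame satisfying forall x forall y (Rxy -> Ryx) validates the schema.
So the correspondent is symmetry.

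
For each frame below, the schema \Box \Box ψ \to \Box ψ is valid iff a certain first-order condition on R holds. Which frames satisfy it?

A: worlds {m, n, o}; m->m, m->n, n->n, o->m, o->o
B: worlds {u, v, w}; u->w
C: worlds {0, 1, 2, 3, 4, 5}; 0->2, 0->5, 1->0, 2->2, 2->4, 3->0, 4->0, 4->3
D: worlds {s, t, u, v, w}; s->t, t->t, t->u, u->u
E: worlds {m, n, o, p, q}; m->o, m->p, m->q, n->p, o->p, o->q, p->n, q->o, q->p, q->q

The schema corresponds to density: \forall x \forall y (Rxy \to \exists z (Rxz \wedge Rzy)).
A: holds.
B: fails — Ruw but no z with Ruz and Rzw.
C: fails — R10 but no z with R1z and Rz0.
D: holds.
E: fails — Rpn but no z with Rpz and Rzn.

A, D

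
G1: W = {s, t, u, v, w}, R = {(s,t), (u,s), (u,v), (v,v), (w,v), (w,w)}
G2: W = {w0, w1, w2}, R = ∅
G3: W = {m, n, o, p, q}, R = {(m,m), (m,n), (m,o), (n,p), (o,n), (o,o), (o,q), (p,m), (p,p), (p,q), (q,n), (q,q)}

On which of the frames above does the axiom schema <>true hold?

G3

This is the axiom for seriality; its first-order frame correspondent is forall x exists y Rxy.
G1: fails — world t has no successor.
G2: fails — world w0 has no successor.
G3: ✓.
Valid on: G3.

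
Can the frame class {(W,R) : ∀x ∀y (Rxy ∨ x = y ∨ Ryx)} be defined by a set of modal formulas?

Modal frame validity is preserved under disjoint unions.
Take 3 disjoint single-world reflexive frames: each is trivially connected, but their disjoint union has 3 worlds with no edge between distinct components, so it is not connected.
So the class is not modally definable.

No — not modally definable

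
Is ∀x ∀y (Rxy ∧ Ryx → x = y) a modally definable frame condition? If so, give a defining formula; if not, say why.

No

If a class were modally definable it would be closed under surjective bounded morphisms (Goldblatt–Thomason).
The 6-cycle (worlds a,b,c,d,e,f with a→b→c→d→e→f→a) is antisymmetric. Sending even-indexed worlds to • and odd-indexed worlds to ∘ is a surjective bounded morphism onto the two-world frame with •↔∘, which is not antisymmetric.
So no modal formula (or set of formulas) defines exactly the antisymmetric frames.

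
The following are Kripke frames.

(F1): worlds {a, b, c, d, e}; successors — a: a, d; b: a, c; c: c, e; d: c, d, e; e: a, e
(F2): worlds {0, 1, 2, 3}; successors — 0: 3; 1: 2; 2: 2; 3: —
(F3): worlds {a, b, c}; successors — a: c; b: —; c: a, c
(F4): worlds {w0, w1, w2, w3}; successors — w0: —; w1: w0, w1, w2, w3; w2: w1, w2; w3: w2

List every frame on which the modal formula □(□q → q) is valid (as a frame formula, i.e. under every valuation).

(F1)

The schema corresponds to shift-reflexivity: ∀x ∀y (Rxy → Ryy).
(F1): holds.
(F2): fails — R03 but not R33.
(F3): fails — Rca but not Raa.
(F4): fails — Rw1w0 but not Rw0w0.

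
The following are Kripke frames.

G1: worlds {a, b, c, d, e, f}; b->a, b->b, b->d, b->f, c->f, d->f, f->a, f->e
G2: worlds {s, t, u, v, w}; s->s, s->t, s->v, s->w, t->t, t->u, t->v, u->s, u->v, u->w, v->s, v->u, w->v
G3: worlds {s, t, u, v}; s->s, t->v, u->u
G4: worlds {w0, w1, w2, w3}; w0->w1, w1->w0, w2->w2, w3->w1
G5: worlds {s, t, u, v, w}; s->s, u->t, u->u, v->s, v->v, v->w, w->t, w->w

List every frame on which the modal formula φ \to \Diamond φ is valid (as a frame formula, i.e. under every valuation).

Frame correspondent (Sahlqvist): \forall x Rxx — i.e. reflexivity.
G1: fails — world a does not see itself.
G2: fails — world u does not see itself.
G3: fails — world t does not see itself.
G4: fails — world w0 does not see itself.
G5: fails — world t does not see itself.
Valid on no frame.

none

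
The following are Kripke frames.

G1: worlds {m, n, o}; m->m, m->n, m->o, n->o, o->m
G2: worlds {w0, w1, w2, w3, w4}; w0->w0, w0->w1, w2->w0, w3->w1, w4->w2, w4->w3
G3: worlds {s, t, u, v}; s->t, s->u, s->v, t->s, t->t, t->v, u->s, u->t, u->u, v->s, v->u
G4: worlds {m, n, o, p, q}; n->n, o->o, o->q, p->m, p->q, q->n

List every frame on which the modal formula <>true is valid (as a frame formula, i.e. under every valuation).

G1, G3

The schema corresponds to seriality: forall x exists y Rxy.
G1: holds.
G2: fails — world w1 has no successor.
G3: holds.
G4: fails — world m has no successor.
Valid on: G1, G3.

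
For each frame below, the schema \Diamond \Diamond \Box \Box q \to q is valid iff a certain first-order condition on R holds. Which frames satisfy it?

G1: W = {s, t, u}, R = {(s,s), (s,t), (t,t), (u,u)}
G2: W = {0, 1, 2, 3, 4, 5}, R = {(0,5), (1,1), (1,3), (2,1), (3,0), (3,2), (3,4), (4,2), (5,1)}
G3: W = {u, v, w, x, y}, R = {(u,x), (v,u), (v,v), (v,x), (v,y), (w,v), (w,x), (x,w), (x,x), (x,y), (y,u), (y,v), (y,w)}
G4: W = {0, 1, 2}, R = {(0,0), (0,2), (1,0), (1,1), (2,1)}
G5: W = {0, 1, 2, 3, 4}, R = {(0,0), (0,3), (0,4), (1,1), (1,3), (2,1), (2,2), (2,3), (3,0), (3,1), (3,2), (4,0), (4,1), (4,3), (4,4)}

G4

The schema corresponds to a generalized confluence (Geach) condition: \forall x \forall y (x R^2 y \to \exists w (y R^2 w \wedge x = w)).
G1: fails — sR²t but no w with tR²w and s=w.
G2: fails — 5R²1 but no w with 1R²w and 5=w.
G3: fails — vR²u but no t with uR²t and v=t.
G4: satisfies the condition.
G5: fails — 4R²1 but no w with 1R²w and 4=w.
Valid on: G4.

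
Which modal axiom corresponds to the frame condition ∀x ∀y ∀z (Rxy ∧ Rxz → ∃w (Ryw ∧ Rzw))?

◇□s → □◇s

The condition is convergence. The .2 schema ◇□s → □◇s defines it.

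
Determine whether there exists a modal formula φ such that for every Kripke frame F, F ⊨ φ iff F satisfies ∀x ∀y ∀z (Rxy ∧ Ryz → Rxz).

This is a Sahlqvist condition; the 4 axiom □q → □□q defines it.

Yes, by □q → □□q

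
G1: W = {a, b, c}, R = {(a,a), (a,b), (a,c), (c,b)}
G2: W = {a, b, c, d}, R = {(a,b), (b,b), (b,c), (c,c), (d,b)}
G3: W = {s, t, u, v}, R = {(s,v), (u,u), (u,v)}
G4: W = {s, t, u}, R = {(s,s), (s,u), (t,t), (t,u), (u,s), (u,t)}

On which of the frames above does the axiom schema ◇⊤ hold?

G2, G4

Frame correspondent (Sahlqvist): ∀x ∃y Rxy — i.e. seriality.
G1: fails — world b has no successor.
G2: ✓.
G3: fails — world t has no successor.
G4: ✓.
Valid on: G2, G4.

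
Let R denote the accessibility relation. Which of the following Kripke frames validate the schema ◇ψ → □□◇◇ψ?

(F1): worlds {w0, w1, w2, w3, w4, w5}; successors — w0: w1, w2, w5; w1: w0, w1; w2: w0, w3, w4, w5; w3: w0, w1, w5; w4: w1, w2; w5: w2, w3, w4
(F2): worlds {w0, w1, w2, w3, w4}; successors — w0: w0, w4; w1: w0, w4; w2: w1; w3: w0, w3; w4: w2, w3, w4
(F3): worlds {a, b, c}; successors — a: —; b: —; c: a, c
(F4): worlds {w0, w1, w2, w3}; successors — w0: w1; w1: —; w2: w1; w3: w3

(F4)

Frame correspondent (Sahlqvist): ∀x ∀y ∀z ((xRy ∧ xR²z) → ∃w (y = w ∧ zR²w)) — i.e. a generalized confluence (Geach) condition.
(F1): fails — w0Rw2, w0R²w4 but no w with w2=w and w4R²w.
(F2): fails — w2Rw1, w2R²w0 but no w with w1=w and w0R²w.
(F3): fails — cRa, cR²a but no w with a=w and aR²w.
(F4): holds.
Valid on: (F4).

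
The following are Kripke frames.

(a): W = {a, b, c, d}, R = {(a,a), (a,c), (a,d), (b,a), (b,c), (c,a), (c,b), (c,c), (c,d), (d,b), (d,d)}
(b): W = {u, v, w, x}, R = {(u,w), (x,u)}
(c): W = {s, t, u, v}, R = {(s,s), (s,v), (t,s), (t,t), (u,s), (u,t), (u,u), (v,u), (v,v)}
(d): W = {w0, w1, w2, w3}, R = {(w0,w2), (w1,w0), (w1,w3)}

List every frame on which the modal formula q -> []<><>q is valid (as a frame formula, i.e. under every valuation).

(a)

The schema corresponds to a generalized confluence (Geach) condition: forall x forall z (xRz -> exists w (x = w & z R^2 w)).
(a): ✓.
(b): fails — uRw but no t with u=t and wR²t.
(c): fails — tRs but no w with t=w and sR²w.
(d): fails — w0Rw2 but no w with w0=w and w2R²w.
Valid on: (a).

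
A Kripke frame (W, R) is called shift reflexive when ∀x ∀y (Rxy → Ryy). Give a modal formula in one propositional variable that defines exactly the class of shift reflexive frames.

□(□s → s)

A defining formula is □(□s → s) (the T□ axiom).
Suppose □(□s→s) is valid. Take Rxy and set V(s)={w : Ryw}. Then at y, □s holds; since □(□s→s) at x, □s→s at y, so s at y, i.e. Ryy.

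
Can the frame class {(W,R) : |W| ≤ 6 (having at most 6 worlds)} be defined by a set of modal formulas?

Not modally definable

If a class were modally definable it would be closed under disjoint unions (Goldblatt–Thomason).
Any modal formula valid on each of 7 disjoint one-world frames is valid on their disjoint union (validity is preserved under disjoint unions). Each one-world frame has |W|=1≤6, but the union has |W|=7.
Hence having at most 6 worlds is not modally definable.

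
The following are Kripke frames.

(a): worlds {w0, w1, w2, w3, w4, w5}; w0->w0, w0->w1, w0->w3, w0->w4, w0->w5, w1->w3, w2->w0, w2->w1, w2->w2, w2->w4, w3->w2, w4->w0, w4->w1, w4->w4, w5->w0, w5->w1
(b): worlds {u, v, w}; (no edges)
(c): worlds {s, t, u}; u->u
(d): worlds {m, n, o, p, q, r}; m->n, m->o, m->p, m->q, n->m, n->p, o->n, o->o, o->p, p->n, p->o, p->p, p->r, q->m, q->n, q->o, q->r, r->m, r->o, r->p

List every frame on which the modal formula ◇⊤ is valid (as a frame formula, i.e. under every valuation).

Frame correspondent (Sahlqvist): ∀x ∃y Rxy — i.e. seriality.
(a): condition met.
(b): fails — world u has no successor.
(c): fails — world s has no successor.
(d): condition met.

(a), (d)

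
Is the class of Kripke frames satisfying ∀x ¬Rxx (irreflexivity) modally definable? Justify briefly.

If a class were modally definable it would be closed under surjective bounded morphisms (Goldblatt–Thomason).
The 5-cycle (worlds s,t,u,v,w with s→t→u→v→w→s) is irreflexive, and the map sending every world to a single reflexive point • is a surjective bounded morphism (forth: every edge maps to (•,•); back: every world has a successor). So any modal formula valid on the 5-cycle is also valid on the reflexive point, which is not irreflexive.
So the class is not modally definable.

No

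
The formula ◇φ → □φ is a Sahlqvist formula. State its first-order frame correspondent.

Partial functionality

This is the CD axiom.
It corresponds to partial functionality: ∀x ∀y ∀z (Rxy ∧ Rxz → y = z).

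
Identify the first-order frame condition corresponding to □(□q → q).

shift-reflexivity

This is the T□ axiom.
It corresponds to shift-reflexivity: ∀x ∀y (Rxy → Ryy).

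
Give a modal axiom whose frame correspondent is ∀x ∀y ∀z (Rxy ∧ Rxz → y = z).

◇q → □q

The condition is partial functionality. The CD schema ◇q → □q defines it.
Suppose ◇q→□q is valid. Take Rxy, Rxz and set V(q)={y}. Then ◇q at x, so □q at x, so q at z, i.e. z=y.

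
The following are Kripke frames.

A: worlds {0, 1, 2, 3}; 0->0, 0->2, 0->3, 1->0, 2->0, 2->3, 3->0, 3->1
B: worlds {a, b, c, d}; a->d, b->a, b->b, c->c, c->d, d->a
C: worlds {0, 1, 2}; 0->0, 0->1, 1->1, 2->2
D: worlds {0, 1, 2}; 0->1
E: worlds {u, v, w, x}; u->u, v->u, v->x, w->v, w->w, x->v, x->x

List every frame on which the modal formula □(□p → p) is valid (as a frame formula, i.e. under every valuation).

This is the axiom for shift-reflexivity; its first-order frame correspondent is ∀x ∀y (Rxy → Ryy).
A: fails — R02 but not R22.
B: fails — Rcd but not Rdd.
C: condition met.
D: fails — R01 but not R11.
E: fails — Rwv but not Rvv.
Valid on: C.

C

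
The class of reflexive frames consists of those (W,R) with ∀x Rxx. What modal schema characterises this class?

The condition is reflexivity. The T schema □s → s defines it.

□s → s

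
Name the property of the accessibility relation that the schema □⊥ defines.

□⊥ is valid iff no world has any successor (otherwise □⊥ fails at any world with one).

Emptiness of R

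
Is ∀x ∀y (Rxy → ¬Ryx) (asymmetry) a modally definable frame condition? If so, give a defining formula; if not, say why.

Not definable by any modal formula

Modal frame validity is preserved under surjective bounded morphisms.
The 4-cycle (worlds s,t,u,v with s→t→u→v→s) is asymmetric. Mapping every world to a single reflexive point • is a surjective bounded morphism, and the reflexive point is not asymmetric (R•• but asymmetry requires ¬R••).
So no modal formula (or set of formulas) defines exactly the asymmetric frames.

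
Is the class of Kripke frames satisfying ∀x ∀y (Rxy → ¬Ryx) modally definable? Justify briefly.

No — not modally definable

Any modally definable frame class is closed under surjective bounded morphisms.
The 4-cycle (worlds a,b,c,d with a→b→c→d→a) is asymmetric. Mapping every world to a single reflexive point • is a surjective bounded morphism, and the reflexive point is not asymmetric (R•• but asymmetry requires ¬R••).
Hence asymmetry is not modally definable.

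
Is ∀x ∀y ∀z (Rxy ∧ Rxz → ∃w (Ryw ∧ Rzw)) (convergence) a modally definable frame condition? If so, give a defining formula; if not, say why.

This is a Sahlqvist condition; the .2 axiom ◇□q → □◇q defines it.
Suppose ◇□q→□◇q is valid. Take Rxy, Rxz and set V(q)={w : Ryw}. Then □q at y so ◇□q at x, so □◇q at x, so ◇q at z, giving w with Rzw and Ryw.

Definable; ◇□q → □◇q defines it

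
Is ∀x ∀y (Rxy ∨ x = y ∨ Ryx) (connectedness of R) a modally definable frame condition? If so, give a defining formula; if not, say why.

No — not modally definable

Modal frame validity is preserved under disjoint unions.
Take 4 disjoint single-world reflexive frames: each is trivially connected, but their disjoint union has 4 worlds with no edge between distinct components, so it is not connected.
So the class is not modally definable.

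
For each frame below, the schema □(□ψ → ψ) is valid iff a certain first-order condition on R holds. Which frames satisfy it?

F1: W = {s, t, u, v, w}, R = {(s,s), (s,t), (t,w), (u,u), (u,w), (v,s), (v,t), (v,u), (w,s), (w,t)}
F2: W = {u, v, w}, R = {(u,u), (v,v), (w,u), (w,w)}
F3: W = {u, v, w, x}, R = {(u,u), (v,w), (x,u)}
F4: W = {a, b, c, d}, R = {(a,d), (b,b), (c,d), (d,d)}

F2, F4

Frame correspondent (Sahlqvist): ∀x ∀y (Rxy → Ryy) — i.e. shift-reflexivity.
F1: fails — Rwt but not Rtt.
F2: satisfies the condition.
F3: fails — Rvw but not Rww.
F4: satisfies the condition.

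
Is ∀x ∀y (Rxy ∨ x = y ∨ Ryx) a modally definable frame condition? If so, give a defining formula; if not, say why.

Modal frame validity is preserved under disjoint unions.
Take 4 disjoint single-world reflexive frames: each is trivially connected, but their disjoint union has 4 worlds with no edge between distinct components, so it is not connected.
So the class is not modally definable.

No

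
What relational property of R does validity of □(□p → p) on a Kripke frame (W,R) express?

shift-reflexivity: ∀x ∀y (Rxy → Ryy)

This is the T□ axiom.
It corresponds to shift-reflexivity: ∀x ∀y (Rxy → Ryy).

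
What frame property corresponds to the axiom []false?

emptiness of R

This is the Ver axiom.
Its frame correspondent is emptiness of R — forall x forall y ~Rxy.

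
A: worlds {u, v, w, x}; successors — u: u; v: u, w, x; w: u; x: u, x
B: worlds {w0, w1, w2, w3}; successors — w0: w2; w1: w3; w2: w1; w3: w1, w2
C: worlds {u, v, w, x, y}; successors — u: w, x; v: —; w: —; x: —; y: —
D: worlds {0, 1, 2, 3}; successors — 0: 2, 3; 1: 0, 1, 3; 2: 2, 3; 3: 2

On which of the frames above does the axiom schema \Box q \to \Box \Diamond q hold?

This is the axiom for a generalized confluence (Geach) condition; its first-order frame correspondent is \forall x \forall z (xRz \to \exists w (xRw \wedge zRw)).
A: condition met.
B: fails — w0Rw2 but no w with w0Rw and w2Rw.
C: fails — uRw but no t with uRt and wRt.
D: fails — 1R3 but no w with 1Rw and 3Rw.
Valid on: A.

A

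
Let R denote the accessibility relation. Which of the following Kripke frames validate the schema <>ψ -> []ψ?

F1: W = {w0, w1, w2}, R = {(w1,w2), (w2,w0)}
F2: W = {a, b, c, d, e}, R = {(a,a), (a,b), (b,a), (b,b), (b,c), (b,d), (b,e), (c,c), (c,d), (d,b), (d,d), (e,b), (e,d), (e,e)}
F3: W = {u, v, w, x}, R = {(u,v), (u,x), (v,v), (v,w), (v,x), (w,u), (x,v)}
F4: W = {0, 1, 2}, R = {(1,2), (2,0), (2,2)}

Frame correspondent (Sahlqvist): forall x forall y forall z (Rxy & Rxz -> y = z) — i.e. partial functionality.
F1: condition met.
F2: fails — a sees both a and b.
F3: fails — u sees both v and x.
F4: fails — 2 sees both 0 and 2.

F1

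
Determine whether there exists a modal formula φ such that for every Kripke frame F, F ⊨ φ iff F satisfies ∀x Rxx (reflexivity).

This is a Sahlqvist condition; the T axiom □p → p defines it.
Suppose □p→p is valid. At any x set V(p)={w : Rxw}. Then □p holds at x, so p holds at x, i.e. Rxx.

Yes, by □p → p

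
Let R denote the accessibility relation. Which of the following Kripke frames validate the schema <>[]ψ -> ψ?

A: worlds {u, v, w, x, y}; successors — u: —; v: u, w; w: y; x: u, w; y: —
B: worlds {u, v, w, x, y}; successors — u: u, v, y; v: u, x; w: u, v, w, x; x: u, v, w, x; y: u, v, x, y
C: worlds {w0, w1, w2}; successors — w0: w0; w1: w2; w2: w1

C

Frame correspondent (Sahlqvist): forall x forall y (Rxy -> Ryx) — i.e. symmetry.
A: fails — Rxw but not Rwx.
B: fails — Rwu but not Ruw.
C: satisfies the condition.
Valid on: C.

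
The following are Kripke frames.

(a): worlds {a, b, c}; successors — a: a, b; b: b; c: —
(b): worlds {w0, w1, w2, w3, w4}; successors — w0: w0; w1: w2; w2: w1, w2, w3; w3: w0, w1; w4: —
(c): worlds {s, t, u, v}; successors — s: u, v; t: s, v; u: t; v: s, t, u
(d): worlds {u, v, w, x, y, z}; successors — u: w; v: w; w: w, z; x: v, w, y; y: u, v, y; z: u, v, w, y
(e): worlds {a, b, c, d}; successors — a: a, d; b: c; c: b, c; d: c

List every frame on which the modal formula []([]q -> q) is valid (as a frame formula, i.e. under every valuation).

(a)

This is the axiom for shift-reflexivity; its first-order frame correspondent is forall x forall y (Rxy -> Ryy).
(a): holds.
(b): fails — Rw3w1 but not Rw1w1.
(c): fails — Rtv but not Rvv.
(d): fails — Ryv but not Rvv.
(e): fails — Rcb but not Rbb.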